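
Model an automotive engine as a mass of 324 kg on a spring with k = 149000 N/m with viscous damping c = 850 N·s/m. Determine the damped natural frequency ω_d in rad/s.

21.4 rad/s

ω_n = √(k/m) = √(149000/324) = 21.44 rad/s.
Critical damping c_c = 2√(k·m) = 2√(149000 × 324) = 13900 N·s/m, so ζ = c/c_c = 850/13900 = 0.06117.
ω_d = ω_n√(1 − ζ²) = 21.44 × √(1 − 0.00374) = 21.40 rad/s.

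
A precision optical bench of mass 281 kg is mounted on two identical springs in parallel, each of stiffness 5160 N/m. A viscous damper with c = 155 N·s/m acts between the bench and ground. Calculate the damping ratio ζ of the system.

Parallel springs add: k_eq = 2 × 5160 = 10320 N/m.
ω_n = √(k_eq/m) = √(10320/281) = 6.060 rad/s.
Critical damping c_c = 2√(k_eq·m) = 2√(10320 × 281) = 3406 N·s/m, so ζ = c/c_c = 155/3406 = 0.04551.

0.0455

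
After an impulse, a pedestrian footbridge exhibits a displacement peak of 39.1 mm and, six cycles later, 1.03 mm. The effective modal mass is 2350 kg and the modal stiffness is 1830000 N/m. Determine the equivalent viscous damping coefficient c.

12600 N·s/m

Logarithmic decrement δ = (1/n)·ln(x₀/x_n) = (1/6)·ln(39.1/1.03) = (1/6)·ln(37.96) = 0.6061.
ζ = δ/√(4π² + δ²) = 0.6061/√(39.48 + 0.367) = 0.6061/6.312 = 0.09602.
c = ζ · 2√(km) = 0.09602 × 2√(1830000 × 2350) = 0.09602 × 131200 = 12590 N·s/m.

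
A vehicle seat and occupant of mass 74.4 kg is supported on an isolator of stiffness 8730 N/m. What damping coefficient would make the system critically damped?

1610 N·s/m

c_c = 2√(k·m) = 2√(8730 × 74.4) = 2 × 805.9 = 1612 N·s/m.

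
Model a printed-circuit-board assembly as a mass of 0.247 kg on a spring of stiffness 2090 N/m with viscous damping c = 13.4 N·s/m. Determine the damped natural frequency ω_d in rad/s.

ω_n = √(k/m) = √(2090/0.247) = 91.99 rad/s.
Critical damping c_c = 2√(k·m) = 2√(2090 × 0.247) = 45.44 N·s/m, so ζ = c/c_c = 13.4/45.44 = 0.2949.
ω_d = ω_n√(1 − ζ²) = 91.99 × √(1 − 0.0870) = 87.90 rad/s.

87.9 rad/s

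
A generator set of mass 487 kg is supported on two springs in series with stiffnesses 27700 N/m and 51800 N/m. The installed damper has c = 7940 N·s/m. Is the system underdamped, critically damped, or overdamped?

overdamped

Series springs: 1/k_eq = 1/27700 + 1/51800 = 5.541×10^-5, so k_eq = 18050 N/m.
c_c = 2√(k_eq·m) = 5929 N·s/m; ζ = c/c_c = 7940/5929 = 1.34.
Since ζ > 1 the system is overdamped.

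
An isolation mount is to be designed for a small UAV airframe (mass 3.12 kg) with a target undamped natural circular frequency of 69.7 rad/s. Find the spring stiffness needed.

k = m·ω_n² = 3.12 × 69.70² = 3.12 × 4858 = 15160 N/m.

15200 N/m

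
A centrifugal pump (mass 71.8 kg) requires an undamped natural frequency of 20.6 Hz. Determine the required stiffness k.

ω_n = 2πf_n = 2π × 20.6 = 129.4 rad/s.
k = m·ω_n² = 71.8 × 129.4² = 71.8 × 16750 = 1203000 N/m.

1200000 N/m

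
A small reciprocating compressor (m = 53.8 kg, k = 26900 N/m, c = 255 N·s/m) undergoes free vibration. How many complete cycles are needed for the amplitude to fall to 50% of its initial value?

ζ = c/(2√(km)) = 255/(2√(26900 × 53.8)) = 255/2406 = 0.1060.
Logarithmic decrement δ = 2πζ/√(1 − ζ²) = 2π × 0.1060/√(1 − 0.0112) = 0.6697.
x_n/x₀ = e^(−nδ) ≤ 0.5; take ln: n ≥ ln(1/0.5)/δ = 0.6931/0.6697 = 1.035.
So 2 complete cycles are required.

2 cycles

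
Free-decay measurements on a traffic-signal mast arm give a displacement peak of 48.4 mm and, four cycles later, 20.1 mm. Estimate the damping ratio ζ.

0.0349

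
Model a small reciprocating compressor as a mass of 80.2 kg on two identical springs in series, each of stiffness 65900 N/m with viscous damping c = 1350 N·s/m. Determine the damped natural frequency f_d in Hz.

2.93 Hz

Series springs: 1/k_eq = 2/65900, so k_eq = 65900/2 = 32950 N/m.
ω_n = √(k_eq/m) = √(32950/80.2) = 20.27 rad/s.
Critical damping c_c = 2√(k_eq·m) = 2√(32950 × 80.2) = 3251 N·s/m, so ζ = c/c_c = 1350/3251 = 0.4152.
ω_d = ω_n√(1 − ζ²) = 20.27 × √(1 − 0.172) = 18.44 rad/s.
f_d = ω_d/(2π) = 2.935 Hz.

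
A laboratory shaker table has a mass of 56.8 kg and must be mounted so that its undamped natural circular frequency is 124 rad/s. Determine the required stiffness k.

873000 N/m

k = m·ω_n² = 56.8 × 124.0² = 56.8 × 15380 = 873400 N/m.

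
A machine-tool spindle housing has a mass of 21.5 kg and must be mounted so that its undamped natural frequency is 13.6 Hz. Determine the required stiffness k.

157000 N/m

ω_n = 2πf_n = 2π × 13.6 = 85.45 rad/s.
k = m·ω_n² = 21.5 × 85.45² = 21.5 × 7302 = 157000 N/m.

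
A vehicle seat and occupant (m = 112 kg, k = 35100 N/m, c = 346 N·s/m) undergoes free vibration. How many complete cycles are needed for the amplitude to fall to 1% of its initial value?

9 cycles

ζ = c/(2√(km)) = 346/(2√(35100 × 112)) = 346/3965 = 0.08725.
Logarithmic decrement δ = 2πζ/√(1 − ζ²) = 2π × 0.08725/√(1 − 0.00761) = 0.5503.
x_n/x₀ = e^(−nδ) ≤ 0.01; take ln: n ≥ ln(1/0.01)/δ = 4.605/0.5503 = 8.368.
So 9 complete cycles are required.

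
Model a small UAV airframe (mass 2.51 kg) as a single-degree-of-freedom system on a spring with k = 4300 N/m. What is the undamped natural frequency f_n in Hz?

6.59 Hz

ω_n = √(k/m) = √(4300/2.51) = √1713 = 41.39 rad/s.
f_n = ω_n/(2π) = 41.39/6.283 = 6.587 Hz.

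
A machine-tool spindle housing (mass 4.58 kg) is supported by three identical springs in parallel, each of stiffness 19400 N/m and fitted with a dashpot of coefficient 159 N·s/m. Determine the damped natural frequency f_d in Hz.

17.7 Hz

Parallel springs add: k_eq = 3 × 19400 = 58200 N/m.
ω_n = √(k_eq/m) = √(58200/4.58) = 112.7 rad/s.
Critical damping c_c = 2√(k_eq·m) = 2√(58200 × 4.58) = 1033 N·s/m, so ζ = c/c_c = 159/1033 = 0.1540.
ω_d = ω_n√(1 − ζ²) = 112.7 × √(1 − 0.0237) = 111.4 rad/s.
f_d = ω_d/(2π) = 17.73 Hz.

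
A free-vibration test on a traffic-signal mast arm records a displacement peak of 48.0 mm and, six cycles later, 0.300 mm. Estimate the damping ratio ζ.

Logarithmic decrement δ = (1/n)·ln(x₀/x_n) = (1/6)·ln(48.0/0.300) = (1/6)·ln(160.0) = 0.8459.
ζ = δ/√(4π² + δ²) = 0.8459/√(39.48 + 0.715) = 0.8459/6.340 = 0.1334.

0.133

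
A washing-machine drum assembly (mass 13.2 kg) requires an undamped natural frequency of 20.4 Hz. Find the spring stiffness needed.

ω_n = 2πf_n = 2π × 20.4 = 128.2 rad/s.
k = m·ω_n² = 13.2 × 128.2² = 13.2 × 16430 = 216900 N/m.

217000 N/m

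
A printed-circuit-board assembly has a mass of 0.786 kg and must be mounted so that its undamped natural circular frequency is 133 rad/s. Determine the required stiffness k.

k = m·ω_n² = 0.786 × 133.0² = 0.786 × 17690 = 13900 N/m.

13900 N/m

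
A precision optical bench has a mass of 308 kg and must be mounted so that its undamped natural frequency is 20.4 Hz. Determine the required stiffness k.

5060000 N/m

ω_n = 2πf_n = 2π × 20.4 = 128.2 rad/s.
k = m·ω_n² = 308 × 128.2² = 308 × 16430 = 5060000 N/m.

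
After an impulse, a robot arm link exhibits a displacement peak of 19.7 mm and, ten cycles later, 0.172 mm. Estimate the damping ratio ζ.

Logarithmic decrement δ = (1/n)·ln(x₀/x_n) = (1/10)·ln(19.7/0.172) = (1/10)·ln(114.5) = 0.4741.
ζ = δ/√(4π² + δ²) = 0.4741/√(39.48 + 0.225) = 0.4741/6.301 = 0.07524.

0.0752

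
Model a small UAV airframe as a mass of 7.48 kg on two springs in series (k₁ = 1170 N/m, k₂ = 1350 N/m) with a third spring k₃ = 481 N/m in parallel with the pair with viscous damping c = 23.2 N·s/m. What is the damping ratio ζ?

0.127

Series pair: k_s = k₁k₂/(k₁+k₂) = (1170)(1350)/(1170 + 1350) = 626.8 N/m. In parallel with k₃: k_eq = 626.8 + 481 = 1108 N/m.
ω_n = √(k_eq/m) = √(1108/7.48) = 12.17 rad/s.
Critical damping c_c = 2√(k_eq·m) = 2√(1108 × 7.48) = 182.1 N·s/m, so ζ = c/c_c = 23.2/182.1 = 0.1274.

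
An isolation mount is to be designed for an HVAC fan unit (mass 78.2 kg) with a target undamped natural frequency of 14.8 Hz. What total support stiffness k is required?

ω_n = 2πf_n = 2π × 14.8 = 92.99 rad/s.
k = m·ω_n² = 78.2 × 92.99² = 78.2 × 8647 = 676200 N/m.

676000 N/m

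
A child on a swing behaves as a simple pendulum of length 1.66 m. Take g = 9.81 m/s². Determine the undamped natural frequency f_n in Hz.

0.387 Hz

For a simple pendulum ω_n = √(g/L) = √(9.81/1.66) = √5.910 = 2.431 rad/s.
f_n = ω_n/(2π) = 2.431/6.283 = 0.3869 Hz.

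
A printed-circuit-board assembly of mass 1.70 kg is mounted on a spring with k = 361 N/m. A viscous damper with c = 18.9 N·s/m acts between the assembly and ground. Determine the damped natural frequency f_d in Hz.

2.14 Hz

ω_n = √(k/m) = √(361.0/1.70) = 14.57 rad/s.
Critical damping c_c = 2√(k·m) = 2√(361.0 × 1.70) = 49.55 N·s/m, so ζ = c/c_c = 18.9/49.55 = 0.3815.
ω_d = ω_n√(1 − ζ²) = 14.57 × √(1 − 0.146) = 13.47 rad/s.
f_d = ω_d/(2π) = 2.144 Hz.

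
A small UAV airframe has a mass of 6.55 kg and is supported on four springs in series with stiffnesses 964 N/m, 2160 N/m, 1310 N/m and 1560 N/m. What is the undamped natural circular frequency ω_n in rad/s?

Series springs: 1/k_eq = 1/964 + 1/2160 + 1/1310 + 1/1560 = 0.002905, so k_eq = 344.3 N/m.
ω_n = √(k_eq/m) = √(344.3/6.55) = √52.56 = 7.250 rad/s.

7.25 rad/s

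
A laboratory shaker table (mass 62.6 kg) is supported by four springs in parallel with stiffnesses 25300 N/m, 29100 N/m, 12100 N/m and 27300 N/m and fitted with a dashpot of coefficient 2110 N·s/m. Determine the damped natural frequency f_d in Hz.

5.55 Hz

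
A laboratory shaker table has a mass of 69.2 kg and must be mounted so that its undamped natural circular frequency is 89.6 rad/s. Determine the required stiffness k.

k = m·ω_n² = 69.2 × 89.60² = 69.2 × 8028 = 555500 N/m.

556000 N/m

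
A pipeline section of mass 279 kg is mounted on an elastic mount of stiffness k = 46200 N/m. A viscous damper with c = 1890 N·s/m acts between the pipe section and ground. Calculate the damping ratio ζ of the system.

0.263

ω_n = √(k/m) = √(46200/279) = 12.87 rad/s.
Critical damping c_c = 2√(k·m) = 2√(46200 × 279) = 7180 N·s/m, so ζ = c/c_c = 1890/7180 = 0.2632.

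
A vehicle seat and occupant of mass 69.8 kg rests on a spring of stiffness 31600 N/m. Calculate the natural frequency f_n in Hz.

3.39 Hz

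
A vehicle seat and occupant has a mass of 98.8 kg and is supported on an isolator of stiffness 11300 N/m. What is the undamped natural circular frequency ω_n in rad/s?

10.7 rad/s

ω_n = √(k/m) = √(11300/98.8) = √114.4 = 10.69 rad/s.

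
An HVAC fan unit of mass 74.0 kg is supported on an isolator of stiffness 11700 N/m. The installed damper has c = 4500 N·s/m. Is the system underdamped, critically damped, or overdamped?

overdamped

c_c = 2√(k·m) = 1861 N·s/m; ζ = c/c_c = 4500/1861 = 2.42.
Since ζ > 1 the system is overdamped.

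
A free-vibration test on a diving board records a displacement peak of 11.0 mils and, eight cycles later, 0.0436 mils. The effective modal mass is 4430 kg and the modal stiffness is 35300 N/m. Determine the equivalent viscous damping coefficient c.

2740 N·s/m

Logarithmic decrement δ = (1/n)·ln(x₀/x_n) = (1/8)·ln(11.0/0.0436) = (1/8)·ln(252.3) = 0.6913.
ζ = δ/√(4π² + δ²) = 0.6913/√(39.48 + 0.478) = 0.6913/6.321 = 0.1094.
c = ζ · 2√(km) = 0.1094 × 2√(35300 × 4430) = 0.1094 × 25010 = 2735 N·s/m.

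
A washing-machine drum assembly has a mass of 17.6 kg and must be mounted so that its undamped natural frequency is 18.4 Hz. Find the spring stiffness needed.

235000 N/m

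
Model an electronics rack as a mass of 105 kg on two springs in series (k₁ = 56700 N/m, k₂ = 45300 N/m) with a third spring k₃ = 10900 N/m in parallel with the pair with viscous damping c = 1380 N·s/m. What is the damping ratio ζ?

0.354

Series pair: k_s = k₁k₂/(k₁+k₂) = (56700)(45300)/(56700 + 45300) = 25180 N/m. In parallel with k₃: k_eq = 25180 + 10900 = 36080 N/m.
ω_n = √(k_eq/m) = √(36080/105) = 18.54 rad/s.
Critical damping c_c = 2√(k_eq·m) = 2√(36080 × 105) = 3893 N·s/m, so ζ = c/c_c = 1380/3893 = 0.3545.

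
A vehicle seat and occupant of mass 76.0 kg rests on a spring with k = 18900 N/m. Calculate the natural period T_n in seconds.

ω_n = √(k/m) = √(18900/76.0) = √248.7 = 15.77 rad/s.
T_n = 2π/ω_n = 6.283/15.77 = 0.3984 s.

0.398 s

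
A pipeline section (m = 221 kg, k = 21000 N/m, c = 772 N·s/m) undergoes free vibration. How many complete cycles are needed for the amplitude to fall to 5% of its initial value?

3 cycles

ζ = c/(2√(km)) = 772/(2√(21000 × 221)) = 772/4309 = 0.1792.
Logarithmic decrement δ = 2πζ/√(1 − ζ²) = 2π × 0.1792/√(1 − 0.0321) = 1.144.
x_n/x₀ = e^(−nδ) ≤ 0.05; take ln: n ≥ ln(1/0.05)/δ = 2.996/1.144 = 2.618.
So 3 complete cycles are required.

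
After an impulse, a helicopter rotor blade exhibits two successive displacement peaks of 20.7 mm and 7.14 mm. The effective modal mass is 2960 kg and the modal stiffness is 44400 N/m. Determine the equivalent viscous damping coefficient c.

3830 N·s/m

Logarithmic decrement δ = (1/n)·ln(x₀/x_n) = (1/1)·ln(20.7/7.14) = (1/1)·ln(2.899) = 1.064.
ζ = δ/√(4π² + δ²) = 1.064/√(39.48 + 1.13) = 1.064/6.373 = 0.1670.
c = ζ · 2√(km) = 0.1670 × 2√(44400 × 2960) = 0.1670 × 22930 = 3830 N·s/m.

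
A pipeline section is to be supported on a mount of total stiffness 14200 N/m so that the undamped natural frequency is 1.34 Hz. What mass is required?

200 kg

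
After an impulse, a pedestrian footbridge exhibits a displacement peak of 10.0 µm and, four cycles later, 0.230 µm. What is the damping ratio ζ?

0.148

Logarithmic decrement δ = (1/n)·ln(x₀/x_n) = (1/4)·ln(10.0/0.230) = (1/4)·ln(43.48) = 0.9431.
ζ = δ/√(4π² + δ²) = 0.9431/√(39.48 + 0.889) = 0.9431/6.354 = 0.1484.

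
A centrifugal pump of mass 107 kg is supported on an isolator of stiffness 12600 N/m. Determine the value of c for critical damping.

c_c = 2√(k·m) = 2√(12600 × 107) = 2 × 1161 = 2322 N·s/m.

2320 N·s/m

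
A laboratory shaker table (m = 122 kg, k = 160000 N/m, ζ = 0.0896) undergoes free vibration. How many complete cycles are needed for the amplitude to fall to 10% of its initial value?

Logarithmic decrement δ = 2πζ/√(1 − ζ²) = 2π × 0.08960/√(1 − 0.00803) = 0.5652.
x_n/x₀ = e^(−nδ) ≤ 0.1; take ln: n ≥ ln(1/0.1)/δ = 2.303/0.5652 = 4.074.
So 5 complete cycles are required.

5 cycles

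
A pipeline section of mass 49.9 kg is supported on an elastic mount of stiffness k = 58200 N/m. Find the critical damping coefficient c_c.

3410 N·s/m

c_c = 2√(k·m) = 2√(58200 × 49.9) = 2 × 1704 = 3408 N·s/m.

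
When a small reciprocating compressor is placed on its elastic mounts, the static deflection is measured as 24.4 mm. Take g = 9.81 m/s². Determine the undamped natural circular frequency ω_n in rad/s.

20.1 rad/s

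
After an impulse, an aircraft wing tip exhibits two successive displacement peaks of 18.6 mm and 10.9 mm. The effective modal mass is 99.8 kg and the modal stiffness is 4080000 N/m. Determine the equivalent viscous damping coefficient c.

Logarithmic decrement δ = (1/n)·ln(x₀/x_n) = (1/1)·ln(18.6/10.9) = (1/1)·ln(1.706) = 0.5344.
ζ = δ/√(4π² + δ²) = 0.5344/√(39.48 + 0.286) = 0.5344/6.306 = 0.08475.
c = ζ · 2√(km) = 0.08475 × 2√(4080000 × 99.8) = 0.08475 × 40360 = 3420 N·s/m.

3420 N·s/m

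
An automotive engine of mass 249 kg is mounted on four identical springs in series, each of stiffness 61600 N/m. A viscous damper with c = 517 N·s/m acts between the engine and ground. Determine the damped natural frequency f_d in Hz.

Series springs: 1/k_eq = 4/61600, so k_eq = 61600/4 = 15400 N/m.
ω_n = √(k_eq/m) = √(15400/249) = 7.864 rad/s.
Critical damping c_c = 2√(k_eq·m) = 2√(15400 × 249) = 3916 N·s/m, so ζ = c/c_c = 517/3916 = 0.1320.
ω_d = ω_n√(1 − ζ²) = 7.864 × √(1 − 0.0174) = 7.795 rad/s.
f_d = ω_d/(2π) = 1.241 Hz.

1.24 Hz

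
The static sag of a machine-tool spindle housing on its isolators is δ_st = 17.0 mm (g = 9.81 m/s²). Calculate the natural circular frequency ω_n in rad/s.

24.0 rad/s

ω_n = √(g/δ_st) = √(9.81/0.0170) = √577.1 = 24.02 rad/s.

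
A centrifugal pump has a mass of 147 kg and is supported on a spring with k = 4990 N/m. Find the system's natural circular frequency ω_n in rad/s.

5.83 rad/s

ω_n = √(k/m) = √(4990/147) = √33.95 = 5.826 rad/s.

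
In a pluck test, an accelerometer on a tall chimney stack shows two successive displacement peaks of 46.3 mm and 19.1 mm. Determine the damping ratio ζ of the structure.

Logarithmic decrement δ = (1/n)·ln(x₀/x_n) = (1/1)·ln(46.3/19.1) = (1/1)·ln(2.424) = 0.8855.
ζ = δ/√(4π² + δ²) = 0.8855/√(39.48 + 0.784) = 0.8855/6.345 = 0.1395.

0.140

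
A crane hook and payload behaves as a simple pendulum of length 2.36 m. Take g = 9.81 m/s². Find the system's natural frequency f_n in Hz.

0.324 Hz

For a simple pendulum ω_n = √(g/L) = √(9.81/2.36) = √4.157 = 2.039 rad/s.
f_n = ω_n/(2π) = 2.039/6.283 = 0.3245 Hz.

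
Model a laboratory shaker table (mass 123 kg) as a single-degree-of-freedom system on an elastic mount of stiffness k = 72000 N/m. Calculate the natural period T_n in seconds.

0.260 s

ω_n = √(k/m) = √(72000/123) = √585.4 = 24.19 rad/s.
T_n = 2π/ω_n = 6.283/24.19 = 0.2597 s.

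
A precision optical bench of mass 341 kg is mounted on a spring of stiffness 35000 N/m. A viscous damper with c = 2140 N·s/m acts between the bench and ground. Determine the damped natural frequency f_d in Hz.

1.53 Hz

ω_n = √(k/m) = √(35000/341) = 10.13 rad/s.
Critical damping c_c = 2√(k·m) = 2√(35000 × 341) = 6909 N·s/m, so ζ = c/c_c = 2140/6909 = 0.3097.
ω_d = ω_n√(1 − ζ²) = 10.13 × √(1 − 0.0959) = 9.633 rad/s.
f_d = ω_d/(2π) = 1.533 Hz.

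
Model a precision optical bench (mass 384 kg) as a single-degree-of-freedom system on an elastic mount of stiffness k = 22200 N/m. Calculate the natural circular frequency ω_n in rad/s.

ω_n = √(k/m) = √(22200/384) = √57.81 = 7.603 rad/s.

7.60 rad/s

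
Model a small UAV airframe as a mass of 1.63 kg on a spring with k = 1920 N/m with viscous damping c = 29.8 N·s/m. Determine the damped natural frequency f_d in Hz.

ω_n = √(k/m) = √(1920/1.63) = 34.32 rad/s.
Critical damping c_c = 2√(k·m) = 2√(1920 × 1.63) = 111.9 N·s/m, so ζ = c/c_c = 29.8/111.9 = 0.2663.
ω_d = ω_n√(1 − ζ²) = 34.32 × √(1 − 0.0709) = 33.08 rad/s.
f_d = ω_d/(2π) = 5.265 Hz.

5.27 Hz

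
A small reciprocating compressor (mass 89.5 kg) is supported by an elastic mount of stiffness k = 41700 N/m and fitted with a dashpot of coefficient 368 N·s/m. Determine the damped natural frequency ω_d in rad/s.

21.5 rad/s

ω_n = √(k/m) = √(41700/89.5) = 21.59 rad/s.
Critical damping c_c = 2√(k·m) = 2√(41700 × 89.5) = 3864 N·s/m, so ζ = c/c_c = 368/3864 = 0.09524.
ω_d = ω_n√(1 − ζ²) = 21.59 × √(1 − 0.00907) = 21.49 rad/s.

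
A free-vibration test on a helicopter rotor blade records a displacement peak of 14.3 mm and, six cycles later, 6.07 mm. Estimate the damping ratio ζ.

0.0227

Logarithmic decrement δ = (1/n)·ln(x₀/x_n) = (1/6)·ln(14.3/6.07) = (1/6)·ln(2.356) = 0.1428.
ζ = δ/√(4π² + δ²) = 0.1428/√(39.48 + 0.0204) = 0.1428/6.285 = 0.02272.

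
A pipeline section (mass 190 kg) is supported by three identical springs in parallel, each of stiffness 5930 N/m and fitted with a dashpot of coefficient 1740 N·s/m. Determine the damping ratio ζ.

0.473

Parallel springs add: k_eq = 3 × 5930 = 17790 N/m.
ω_n = √(k_eq/m) = √(17790/190) = 9.676 rad/s.
Critical damping c_c = 2√(k_eq·m) = 2√(17790 × 190) = 3677 N·s/m, so ζ = c/c_c = 1740/3677 = 0.4732.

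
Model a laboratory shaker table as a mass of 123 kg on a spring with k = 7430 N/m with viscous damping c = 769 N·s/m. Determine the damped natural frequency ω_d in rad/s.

ω_n = √(k/m) = √(7430/123) = 7.772 rad/s.
Critical damping c_c = 2√(k·m) = 2√(7430 × 123) = 1912 N·s/m, so ζ = c/c_c = 769/1912 = 0.4022.
ω_d = ω_n√(1 − ζ²) = 7.772 × √(1 − 0.162) = 7.116 rad/s.

7.12 rad/s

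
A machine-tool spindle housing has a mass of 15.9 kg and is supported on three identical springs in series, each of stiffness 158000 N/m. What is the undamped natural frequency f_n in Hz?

9.16 Hz

Series springs: 1/k_eq = 3/158000, so k_eq = 158000/3 = 52670 N/m.
ω_n = √(k_eq/m) = √(52670/15.9) = √3312 = 57.55 rad/s.
f_n = ω_n/(2π) = 57.55/6.283 = 9.160 Hz.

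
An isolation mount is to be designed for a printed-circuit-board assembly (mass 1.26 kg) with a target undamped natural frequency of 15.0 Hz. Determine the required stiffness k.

11200 N/m

ω_n = 2πf_n = 2π × 15.0 = 94.25 rad/s.
k = m·ω_n² = 1.26 × 94.25² = 1.26 × 8883 = 11190 N/m.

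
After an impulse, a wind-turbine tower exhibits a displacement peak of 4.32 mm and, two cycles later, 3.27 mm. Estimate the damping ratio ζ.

Logarithmic decrement δ = (1/n)·ln(x₀/x_n) = (1/2)·ln(4.32/3.27) = (1/2)·ln(1.321) = 0.1392.
ζ = δ/√(4π² + δ²) = 0.1392/√(39.48 + 0.0194) = 0.1392/6.285 = 0.02215.

0.0222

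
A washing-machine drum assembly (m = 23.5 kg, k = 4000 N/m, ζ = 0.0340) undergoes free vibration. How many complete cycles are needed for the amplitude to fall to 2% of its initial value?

19 cycles

Logarithmic decrement δ = 2πζ/√(1 − ζ²) = 2π × 0.03400/√(1 − 0.00116) = 0.2138.
x_n/x₀ = e^(−nδ) ≤ 0.02; take ln: n ≥ ln(1/0.02)/δ = 3.912/0.2138 = 18.30.
So 19 complete cycles are required.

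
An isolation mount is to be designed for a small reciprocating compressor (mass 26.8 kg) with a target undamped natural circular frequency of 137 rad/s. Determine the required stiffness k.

503000 N/m

k = m·ω_n² = 26.8 × 137.0² = 26.8 × 18770 = 503000 N/m.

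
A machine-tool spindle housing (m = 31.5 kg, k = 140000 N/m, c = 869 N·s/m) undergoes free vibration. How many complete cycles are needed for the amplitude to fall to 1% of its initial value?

4 cycles

ζ = c/(2√(km)) = 869/(2√(140000 × 31.5)) = 869/4200 = 0.2069.
Logarithmic decrement δ = 2πζ/√(1 − ζ²) = 2π × 0.2069/√(1 − 0.0428) = 1.329.
x_n/x₀ = e^(−nδ) ≤ 0.01; take ln: n ≥ ln(1/0.01)/δ = 4.605/1.329 = 3.466.
So 4 complete cycles are required.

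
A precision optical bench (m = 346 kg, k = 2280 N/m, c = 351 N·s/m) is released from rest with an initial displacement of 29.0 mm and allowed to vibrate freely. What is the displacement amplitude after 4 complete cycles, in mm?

ζ = c/(2√(km)) = 351/(2√(2280 × 346)) = 351/1776 = 0.1976.
Logarithmic decrement δ = 2πζ/√(1 − ζ²) = 2π × 0.1976/√(1 − 0.0390) = 1.266.
After n cycles, x_n/x₀ = e^(−nδ), so x_4 = 29.0 × e^(−4 × 1.266) = 29.0 × 0.006308 = 0.1829 mm.

0.183 mm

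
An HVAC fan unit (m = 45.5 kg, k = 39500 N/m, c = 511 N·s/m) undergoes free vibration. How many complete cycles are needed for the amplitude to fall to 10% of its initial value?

2 cycles

ζ = c/(2√(km)) = 511/(2√(39500 × 45.5)) = 511/2681 = 0.1906.
Logarithmic decrement δ = 2πζ/√(1 − ζ²) = 2π × 0.1906/√(1 − 0.0363) = 1.220.
x_n/x₀ = e^(−nδ) ≤ 0.1; take ln: n ≥ ln(1/0.1)/δ = 2.303/1.220 = 1.888.
So 2 complete cycles are required.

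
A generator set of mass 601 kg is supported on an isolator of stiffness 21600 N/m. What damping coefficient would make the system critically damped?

c_c = 2√(k·m) = 2√(21600 × 601) = 2 × 3603 = 7206 N·s/m.

7210 N·s/m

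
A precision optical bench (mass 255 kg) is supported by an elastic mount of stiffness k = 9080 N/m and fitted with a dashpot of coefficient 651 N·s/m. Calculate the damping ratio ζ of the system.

ω_n = √(k/m) = √(9080/255) = 5.967 rad/s.
Critical damping c_c = 2√(k·m) = 2√(9080 × 255) = 3043 N·s/m, so ζ = c/c_c = 651/3043 = 0.2139.

0.214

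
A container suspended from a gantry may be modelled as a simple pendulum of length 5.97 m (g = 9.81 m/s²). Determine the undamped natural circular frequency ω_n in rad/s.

1.28 rad/s

For a simple pendulum ω_n = √(g/L) = √(9.81/5.97) = √1.643 = 1.282 rad/s.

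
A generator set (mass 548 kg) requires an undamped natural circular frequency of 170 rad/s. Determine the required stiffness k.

k = m·ω_n² = 548 × 170.0² = 548 × 28900 = 15840000 N/m.

15800000 N/m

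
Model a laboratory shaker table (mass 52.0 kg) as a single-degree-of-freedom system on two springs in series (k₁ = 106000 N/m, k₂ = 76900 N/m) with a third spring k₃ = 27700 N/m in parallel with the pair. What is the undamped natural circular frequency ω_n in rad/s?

Series pair: k_s = k₁k₂/(k₁+k₂) = (106000)(76900)/(106000 + 76900) = 44570 N/m. In parallel with k₃: k_eq = 44570 + 27700 = 72270 N/m.
ω_n = √(k_eq/m) = √(72270/52.0) = √1390 = 37.28 rad/s.

37.3 rad/s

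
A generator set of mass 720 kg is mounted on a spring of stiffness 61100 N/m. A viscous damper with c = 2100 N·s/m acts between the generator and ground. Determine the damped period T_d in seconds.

0.691 s

ω_n = √(k/m) = √(61100/720) = 9.212 rad/s.
Critical damping c_c = 2√(k·m) = 2√(61100 × 720) = 13270 N·s/m, so ζ = c/c_c = 2100/13270 = 0.1583.
ω_d = ω_n√(1 − ζ²) = 9.212 × √(1 − 0.0251) = 9.096 rad/s.
T_d = 2π/ω_d = 0.6908 s.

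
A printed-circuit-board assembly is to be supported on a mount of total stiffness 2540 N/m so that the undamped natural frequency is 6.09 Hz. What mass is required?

ω_n = 2πf_n = 2π × 6.09 = 38.26 rad/s.
m = k/ω_n² = 2540/38.26² = 2540/1464 = 1.735 kg.

1.73 kg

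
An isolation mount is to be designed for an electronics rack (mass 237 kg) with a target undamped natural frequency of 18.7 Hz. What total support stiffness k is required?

3270000 N/m

ω_n = 2πf_n = 2π × 18.7 = 117.5 rad/s.
k = m·ω_n² = 237 × 117.5² = 237 × 13810 = 3272000 N/m.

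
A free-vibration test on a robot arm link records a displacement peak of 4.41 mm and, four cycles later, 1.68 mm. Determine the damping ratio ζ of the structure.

0.0384

Logarithmic decrement δ = (1/n)·ln(x₀/x_n) = (1/4)·ln(4.41/1.68) = (1/4)·ln(2.625) = 0.2413.
ζ = δ/√(4π² + δ²) = 0.2413/√(39.48 + 0.0582) = 0.2413/6.288 = 0.03837.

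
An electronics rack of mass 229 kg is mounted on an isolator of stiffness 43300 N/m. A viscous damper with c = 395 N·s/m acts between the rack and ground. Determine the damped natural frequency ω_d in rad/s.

ω_n = √(k/m) = √(43300/229) = 13.75 rad/s.
Critical damping c_c = 2√(k·m) = 2√(43300 × 229) = 6298 N·s/m, so ζ = c/c_c = 395/6298 = 0.06272.
ω_d = ω_n√(1 − ζ²) = 13.75 × √(1 − 0.00393) = 13.72 rad/s.

13.7 rad/s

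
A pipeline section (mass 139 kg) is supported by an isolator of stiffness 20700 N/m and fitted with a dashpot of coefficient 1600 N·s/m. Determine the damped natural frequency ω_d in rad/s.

ω_n = √(k/m) = √(20700/139) = 12.20 rad/s.
Critical damping c_c = 2√(k·m) = 2√(20700 × 139) = 3393 N·s/m, so ζ = c/c_c = 1600/3393 = 0.4716.
ω_d = ω_n√(1 − ζ²) = 12.20 × √(1 − 0.222) = 10.76 rad/s.

10.8 rad/s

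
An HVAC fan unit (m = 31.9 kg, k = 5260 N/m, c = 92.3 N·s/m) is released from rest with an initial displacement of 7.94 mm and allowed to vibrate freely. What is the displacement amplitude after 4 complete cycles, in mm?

0.459 mm

ζ = c/(2√(km)) = 92.3/(2√(5260 × 31.9)) = 92.3/819.3 = 0.1127.
Logarithmic decrement δ = 2πζ/√(1 − ζ²) = 2π × 0.1127/√(1 − 0.0127) = 0.7124.
After n cycles, x_n/x₀ = e^(−nδ), so x_4 = 7.94 × e^(−4 × 0.7124) = 7.94 × 0.05786 = 0.4594 mm.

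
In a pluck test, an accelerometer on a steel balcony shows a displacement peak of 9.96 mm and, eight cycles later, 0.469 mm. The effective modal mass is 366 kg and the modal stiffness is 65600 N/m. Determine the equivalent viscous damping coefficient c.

595 N·s/m

Logarithmic decrement δ = (1/n)·ln(x₀/x_n) = (1/8)·ln(9.96/0.469) = (1/8)·ln(21.24) = 0.3820.
ζ = δ/√(4π² + δ²) = 0.3820/√(39.48 + 0.146) = 0.3820/6.295 = 0.06068.
c = ζ · 2√(km) = 0.06068 × 2√(65600 × 366) = 0.06068 × 9800 = 594.7 N·s/m.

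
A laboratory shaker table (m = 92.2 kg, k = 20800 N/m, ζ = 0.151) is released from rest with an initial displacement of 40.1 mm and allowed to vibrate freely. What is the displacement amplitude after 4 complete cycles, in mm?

Logarithmic decrement δ = 2πζ/√(1 − ζ²) = 2π × 0.1510/√(1 − 0.0228) = 0.9598.
After n cycles, x_n/x₀ = e^(−nδ), so x_4 = 40.1 × e^(−4 × 0.9598) = 40.1 × 0.02151 = 0.8627 mm.

0.863 mm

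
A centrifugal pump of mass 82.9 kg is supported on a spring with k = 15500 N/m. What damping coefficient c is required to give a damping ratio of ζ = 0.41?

c_c = 2√(k·m) = 2√(15500 × 82.9) = 2267 N·s/m.
c = ζ·c_c = 0.41 × 2267 = 929.5 N·s/m.

930 N·s/m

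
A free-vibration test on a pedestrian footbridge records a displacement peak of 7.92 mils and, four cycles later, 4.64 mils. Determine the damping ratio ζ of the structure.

0.0213

Logarithmic decrement δ = (1/n)·ln(x₀/x_n) = (1/4)·ln(7.92/4.64) = (1/4)·ln(1.707) = 0.1337.
ζ = δ/√(4π² + δ²) = 0.1337/√(39.48 + 0.0179) = 0.1337/6.285 = 0.02127.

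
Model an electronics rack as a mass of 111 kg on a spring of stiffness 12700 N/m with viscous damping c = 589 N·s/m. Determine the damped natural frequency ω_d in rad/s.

ω_n = √(k/m) = √(12700/111) = 10.70 rad/s.
Critical damping c_c = 2√(k·m) = 2√(12700 × 111) = 2375 N·s/m, so ζ = c/c_c = 589/2375 = 0.2480.
ω_d = ω_n√(1 − ζ²) = 10.70 × √(1 − 0.0615) = 10.36 rad/s.

10.4 rad/s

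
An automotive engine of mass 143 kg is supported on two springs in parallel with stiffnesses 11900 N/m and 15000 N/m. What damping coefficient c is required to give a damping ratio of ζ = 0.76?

2980 N·s/m

Parallel springs add: k_eq = 11900 + 15000 = 26900 N/m.
c_c = 2√(k_eq·m) = 2√(26900 × 143) = 3923 N·s/m.
c = ζ·c_c = 0.76 × 3923 = 2981 N·s/m.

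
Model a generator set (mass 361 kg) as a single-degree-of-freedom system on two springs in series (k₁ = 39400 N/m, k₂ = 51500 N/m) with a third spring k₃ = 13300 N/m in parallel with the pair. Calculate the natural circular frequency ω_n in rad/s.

Series pair: k_s = k₁k₂/(k₁+k₂) = (39400)(51500)/(39400 + 51500) = 22320 N/m. In parallel with k₃: k_eq = 22320 + 13300 = 35620 N/m.
ω_n = √(k_eq/m) = √(35620/361) = √98.68 = 9.934 rad/s.

9.93 rad/s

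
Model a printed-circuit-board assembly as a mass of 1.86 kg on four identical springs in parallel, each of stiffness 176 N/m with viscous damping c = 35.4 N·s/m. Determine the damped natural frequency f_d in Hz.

Parallel springs add: k_eq = 4 × 176 = 704.0 N/m.
ω_n = √(k_eq/m) = √(704.0/1.86) = 19.45 rad/s.
Critical damping c_c = 2√(k_eq·m) = 2√(704.0 × 1.86) = 72.37 N·s/m, so ζ = c/c_c = 35.4/72.37 = 0.4891.
ω_d = ω_n√(1 − ζ²) = 19.45 × √(1 − 0.239) = 16.97 rad/s.
f_d = ω_d/(2π) = 2.701 Hz.

2.70 Hz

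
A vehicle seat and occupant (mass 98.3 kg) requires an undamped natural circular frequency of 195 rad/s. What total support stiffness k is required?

3740000 N/m

k = m·ω_n² = 98.3 × 195.0² = 98.3 × 38020 = 3738000 N/m.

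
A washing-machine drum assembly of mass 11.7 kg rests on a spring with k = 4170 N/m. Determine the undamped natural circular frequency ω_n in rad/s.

18.9 rad/s

ω_n = √(k/m) = √(4170/11.7) = √356.4 = 18.88 rad/s.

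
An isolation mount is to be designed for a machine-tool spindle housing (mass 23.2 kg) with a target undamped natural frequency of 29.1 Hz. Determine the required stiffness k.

776000 N/m

ω_n = 2πf_n = 2π × 29.1 = 182.8 rad/s.
k = m·ω_n² = 23.2 × 182.8² = 23.2 × 33430 = 775600 N/m.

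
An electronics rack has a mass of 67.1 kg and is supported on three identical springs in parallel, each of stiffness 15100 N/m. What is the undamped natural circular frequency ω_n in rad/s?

26.0 rad/s

Parallel springs add: k_eq = 3 × 15100 = 45300 N/m.
ω_n = √(k_eq/m) = √(45300/67.1) = √675.1 = 25.98 rad/s.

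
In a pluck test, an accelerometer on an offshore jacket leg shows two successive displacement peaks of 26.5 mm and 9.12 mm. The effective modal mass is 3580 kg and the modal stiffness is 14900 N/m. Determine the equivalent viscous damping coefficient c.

2440 N·s/m

Logarithmic decrement δ = (1/n)·ln(x₀/x_n) = (1/1)·ln(26.5/9.12) = (1/1)·ln(2.906) = 1.067.
ζ = δ/√(4π² + δ²) = 1.067/√(39.48 + 1.14) = 1.067/6.373 = 0.1674.
c = ζ · 2√(km) = 0.1674 × 2√(14900 × 3580) = 0.1674 × 14610 = 2445 N·s/m.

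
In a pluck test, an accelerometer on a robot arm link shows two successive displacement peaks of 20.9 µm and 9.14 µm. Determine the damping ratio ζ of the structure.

0.131

Logarithmic decrement δ = (1/n)·ln(x₀/x_n) = (1/1)·ln(20.9/9.14) = (1/1)·ln(2.287) = 0.8271.
ζ = δ/√(4π² + δ²) = 0.8271/√(39.48 + 0.684) = 0.8271/6.337 = 0.1305.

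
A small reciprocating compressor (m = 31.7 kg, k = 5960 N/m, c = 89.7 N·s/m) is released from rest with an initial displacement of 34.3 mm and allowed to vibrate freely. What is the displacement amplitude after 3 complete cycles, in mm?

ζ = c/(2√(km)) = 89.7/(2√(5960 × 31.7)) = 89.7/869.3 = 0.1032.
Logarithmic decrement δ = 2πζ/√(1 − ζ²) = 2π × 0.1032/√(1 − 0.0106) = 0.6518.
After n cycles, x_n/x₀ = e^(−nδ), so x_3 = 34.3 × e^(−3 × 0.6518) = 34.3 × 0.1415 = 4.854 mm.

4.85 mm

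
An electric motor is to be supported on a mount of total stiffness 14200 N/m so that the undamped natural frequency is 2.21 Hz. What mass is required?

73.6 kg

ω_n = 2πf_n = 2π × 2.21 = 13.89 rad/s.
m = k/ω_n² = 14200/13.89² = 14200/192.8 = 73.65 kg.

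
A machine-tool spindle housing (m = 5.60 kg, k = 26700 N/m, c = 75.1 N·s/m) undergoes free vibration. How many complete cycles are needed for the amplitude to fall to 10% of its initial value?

ζ = c/(2√(km)) = 75.1/(2√(26700 × 5.60)) = 75.1/773.4 = 0.09711.
Logarithmic decrement δ = 2πζ/√(1 − ζ²) = 2π × 0.09711/√(1 − 0.00943) = 0.6131.
x_n/x₀ = e^(−nδ) ≤ 0.1; take ln: n ≥ ln(1/0.1)/δ = 2.303/0.6131 = 3.756.
So 4 complete cycles are required.

4 cycles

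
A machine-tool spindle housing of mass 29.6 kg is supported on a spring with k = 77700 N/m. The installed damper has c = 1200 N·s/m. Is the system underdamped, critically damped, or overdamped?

underdamped

c_c = 2√(k·m) = 3033 N·s/m; ζ = c/c_c = 1200/3033 = 0.396.
Since ζ < 1 the system is underdamped.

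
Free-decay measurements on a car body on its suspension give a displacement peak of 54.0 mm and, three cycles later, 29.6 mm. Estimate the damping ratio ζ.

Logarithmic decrement δ = (1/n)·ln(x₀/x_n) = (1/3)·ln(54.0/29.6) = (1/3)·ln(1.824) = 0.2004.
ζ = δ/√(4π² + δ²) = 0.2004/√(39.48 + 0.0402) = 0.2004/6.286 = 0.03188.

0.0319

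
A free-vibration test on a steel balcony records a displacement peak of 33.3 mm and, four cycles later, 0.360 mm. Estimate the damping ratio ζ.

Logarithmic decrement δ = (1/n)·ln(x₀/x_n) = (1/4)·ln(33.3/0.360) = (1/4)·ln(92.50) = 1.132.
ζ = δ/√(4π² + δ²) = 1.132/√(39.48 + 1.28) = 1.132/6.384 = 0.1773.

0.177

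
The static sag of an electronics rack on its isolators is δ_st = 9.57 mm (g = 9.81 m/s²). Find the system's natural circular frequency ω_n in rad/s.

ω_n = √(g/δ_st) = √(9.81/0.00957) = √1025 = 32.02 rad/s.

32.0 rad/s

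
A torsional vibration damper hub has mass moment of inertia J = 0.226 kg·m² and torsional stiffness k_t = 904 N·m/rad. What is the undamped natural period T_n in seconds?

ω_n = √(k_t/J) = √(904/0.226) = √4000 = 63.25 rad/s.
T_n = 2π/ω_n = 6.283/63.25 = 0.09935 s.

0.0993 s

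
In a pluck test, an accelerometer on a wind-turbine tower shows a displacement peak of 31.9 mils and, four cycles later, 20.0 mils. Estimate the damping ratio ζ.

Logarithmic decrement δ = (1/n)·ln(x₀/x_n) = (1/4)·ln(31.9/20.0) = (1/4)·ln(1.595) = 0.1167.
ζ = δ/√(4π² + δ²) = 0.1167/√(39.48 + 0.0136) = 0.1167/6.284 = 0.01857.

0.0186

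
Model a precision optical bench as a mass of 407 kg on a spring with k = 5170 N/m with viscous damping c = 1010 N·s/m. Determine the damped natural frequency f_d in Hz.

ω_n = √(k/m) = √(5170/407) = 3.564 rad/s.
Critical damping c_c = 2√(k·m) = 2√(5170 × 407) = 2901 N·s/m, so ζ = c/c_c = 1010/2901 = 0.3481.
ω_d = ω_n√(1 − ζ²) = 3.564 × √(1 − 0.121) = 3.341 rad/s.
f_d = ω_d/(2π) = 0.5318 Hz.

0.532 Hz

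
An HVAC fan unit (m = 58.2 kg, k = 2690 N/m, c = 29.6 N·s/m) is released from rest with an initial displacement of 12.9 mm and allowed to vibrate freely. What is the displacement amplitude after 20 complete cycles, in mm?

0.117 mm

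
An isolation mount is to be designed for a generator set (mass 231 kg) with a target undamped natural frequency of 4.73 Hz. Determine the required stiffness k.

204000 N/m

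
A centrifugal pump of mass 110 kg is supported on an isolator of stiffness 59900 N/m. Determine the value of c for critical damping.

5130 N·s/m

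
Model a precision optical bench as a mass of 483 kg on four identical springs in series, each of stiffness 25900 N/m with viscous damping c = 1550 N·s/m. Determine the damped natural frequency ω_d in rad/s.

Series springs: 1/k_eq = 4/25900, so k_eq = 25900/4 = 6475 N/m.
ω_n = √(k_eq/m) = √(6475/483) = 3.661 rad/s.
Critical damping c_c = 2√(k_eq·m) = 2√(6475 × 483) = 3537 N·s/m, so ζ = c/c_c = 1550/3537 = 0.4382.
ω_d = ω_n√(1 − ζ²) = 3.661 × √(1 − 0.192) = 3.291 rad/s.

3.29 rad/s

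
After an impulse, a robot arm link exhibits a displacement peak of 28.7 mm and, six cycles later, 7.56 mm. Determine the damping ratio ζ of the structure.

0.0354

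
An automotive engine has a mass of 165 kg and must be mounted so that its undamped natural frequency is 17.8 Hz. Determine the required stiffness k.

2060000 N/m

ω_n = 2πf_n = 2π × 17.8 = 111.8 rad/s.
k = m·ω_n² = 165 × 111.8² = 165 × 12510 = 2064000 N/m.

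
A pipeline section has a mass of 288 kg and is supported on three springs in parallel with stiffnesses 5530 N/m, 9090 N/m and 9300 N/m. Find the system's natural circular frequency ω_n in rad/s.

9.11 rad/s

Parallel springs add: k_eq = 5530 + 9090 + 9300 = 23920 N/m.
ω_n = √(k_eq/m) = √(23920/288) = √83.06 = 9.113 rad/s.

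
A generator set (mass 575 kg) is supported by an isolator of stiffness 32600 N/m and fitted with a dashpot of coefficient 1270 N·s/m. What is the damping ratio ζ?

ω_n = √(k/m) = √(32600/575) = 7.530 rad/s.
Critical damping c_c = 2√(k·m) = 2√(32600 × 575) = 8659 N·s/m, so ζ = c/c_c = 1270/8659 = 0.1467.

0.147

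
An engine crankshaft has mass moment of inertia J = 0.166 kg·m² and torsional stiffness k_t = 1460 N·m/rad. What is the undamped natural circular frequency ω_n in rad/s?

ω_n = √(k_t/J) = √(1460/0.166) = √8795 = 93.78 rad/s.

93.8 rad/s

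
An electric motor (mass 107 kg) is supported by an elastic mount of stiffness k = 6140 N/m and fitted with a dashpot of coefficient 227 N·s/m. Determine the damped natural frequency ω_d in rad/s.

7.50 rad/s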